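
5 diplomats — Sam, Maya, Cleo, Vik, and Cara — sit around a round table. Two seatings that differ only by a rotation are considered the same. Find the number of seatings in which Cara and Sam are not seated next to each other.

Without the restriction there are (4)! = 24 seatings.
Seatings with Cara beside Sam: treat them as a block with 2 internal orders, giving 2 × (3)! = 12.
Subtracting, 24 − 12 = 12.

12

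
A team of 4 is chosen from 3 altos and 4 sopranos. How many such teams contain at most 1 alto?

Split by how many altos are chosen (0 through 1).
Sum: C(3,0)·C(4,4) + C(3,1)·C(4,3) = 1 + 12 = 13.

13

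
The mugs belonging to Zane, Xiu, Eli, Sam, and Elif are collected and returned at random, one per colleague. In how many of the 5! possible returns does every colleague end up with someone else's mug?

44

Let Aᵢ be the assignments in which colleague i gets their own mug. We want the size of the complement of A₁∪…∪A_5.
By inclusion–exclusion this is Σ_{j=0}^{5} (−1)^j C(5,j)·(5−j)!.
Computing: 120 − 120 + 60 − 20 + 5 − 1 = 44.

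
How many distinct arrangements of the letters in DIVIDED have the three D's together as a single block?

Treat the 3 copies of D as a single block. The multiset to arrange is then {DDD, E, I, I, V}, 5 items in all.
That gives (5)!/(2!) = 60 arrangements.

60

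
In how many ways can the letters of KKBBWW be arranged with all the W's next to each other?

30

Treat the 2 copies of W as a single block. The multiset to arrange is then {WW, B, B, K, K}, 5 items in all.
That gives (5)!/(2!·2!) = 30 arrangements.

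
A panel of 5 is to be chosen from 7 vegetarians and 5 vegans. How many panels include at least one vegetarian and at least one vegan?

Total 5-person selections from all 12: C(12,5) = 792.
Subtract selections that omit an entire group: no vegetarians → C(5,5) = 1; no vegans → C(7,5) = 21.
Both groups omitted at once is impossible, so 792 − 22 = 770.

770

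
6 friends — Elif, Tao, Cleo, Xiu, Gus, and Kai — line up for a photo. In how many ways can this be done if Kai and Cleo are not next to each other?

Of the 6! = 720 arrangements, those with Kai and Cleo adjacent number 2 × 5! = 240 (treat the pair as a block with 2 internal orders).
So 720 − 240 = 480 arrangements keep them apart.

480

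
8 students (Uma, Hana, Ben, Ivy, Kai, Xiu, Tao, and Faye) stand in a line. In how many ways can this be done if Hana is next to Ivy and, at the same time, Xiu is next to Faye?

2880

Treat {Hana,Ivy} as one block (2 orders) and {Xiu,Faye} as another (2 orders).
That leaves 6 units to arrange: 2 × 2 × 6! = 4 × 720 = 2880.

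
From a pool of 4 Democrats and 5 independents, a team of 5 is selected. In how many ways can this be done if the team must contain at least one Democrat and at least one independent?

125

With no constraint there are C(9,5) = 126 possible selections.
Subtract selections that omit an entire group: no Democrats → C(5,5) = 1; no independents → C(4,5) = 0.
Both groups omitted at once is impossible, so 126 − 1 = 125.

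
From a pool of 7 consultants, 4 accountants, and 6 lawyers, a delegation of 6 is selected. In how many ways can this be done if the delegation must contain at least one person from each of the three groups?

9996

Total 6-person selections from all 17: C(17,6) = 12376.
Subtract selections that omit an entire group: no consultants → C(10,6) = 210; no accountants → C(13,6) = 1716; no lawyers → C(11,6) = 462.
Add back selections omitting two groups (i.e. drawn from a single group): C(7,6) + C(4,6) + C(6,6) = 8.
By inclusion–exclusion: 12376 − 2388 + 8 = 9996.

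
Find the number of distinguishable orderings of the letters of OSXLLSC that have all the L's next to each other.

Treat the 2 copies of L as a single block. The multiset to arrange is then {LL, C, O, S, S, X}, 6 items in all.
That gives (6)!/(2!) = 360 arrangements.

360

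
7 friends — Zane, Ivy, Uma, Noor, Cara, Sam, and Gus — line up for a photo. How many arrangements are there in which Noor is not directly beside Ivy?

3600

Of the 7! = 5040 arrangements, those with Noor and Ivy adjacent number 2 × 6! = 1440 (treat the pair as a block with 2 internal orders).
So 5040 − 1440 = 3600 arrangements keep them apart.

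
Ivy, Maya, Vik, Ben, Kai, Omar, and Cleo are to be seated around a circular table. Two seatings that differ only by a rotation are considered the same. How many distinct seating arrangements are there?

720

Seat Ivy anywhere (absorbing the rotational symmetry), then permute the other 6: (6)! = 720.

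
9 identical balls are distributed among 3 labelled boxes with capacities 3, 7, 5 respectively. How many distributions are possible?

21

Without the upper bounds there are C(11,2) = 55 ways to split 9 among 3 boxes.
Subtract solutions that violate a single cap (substitute x_i' = x_i − (cap_i+1)): x_1 ≥ 4 gives C(7,2) = 21; x_2 ≥ 8 gives C(3,2) = 3; x_3 ≥ 6 gives C(5,2) = 10. Together 34.
No two caps can be exceeded simultaneously, so the pair terms are all 0.
By inclusion–exclusion the count is 55 − 34 + 0 = 21.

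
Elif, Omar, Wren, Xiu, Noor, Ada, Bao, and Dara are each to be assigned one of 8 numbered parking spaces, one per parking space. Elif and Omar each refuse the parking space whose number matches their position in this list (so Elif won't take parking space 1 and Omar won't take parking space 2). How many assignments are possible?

30960

Let Aᵢ (for i ∈ {1, 2}) be the placements that put person i in their forbidden parking space. Any j of these fix j positions, leaving (8−j)! ways to fill the rest, and there are C(2,j) ways to pick which j.
By inclusion–exclusion, the number of valid placements is Σ_{j=0}^{2} (−1)^j C(2,j)·(8−j)!.
Computing: 40320 − 10080 + 720 = 30960.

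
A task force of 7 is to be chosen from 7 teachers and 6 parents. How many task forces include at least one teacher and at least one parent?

1715

Unrestricted: C(13,7) = 1716 ways to pick any 7 of the 13.
Selections missing a whole group: no teachers → C(6,7) = 0; no parents → C(7,7) = 1.
Both groups omitted at once is impossible, so 1716 − 1 = 1715.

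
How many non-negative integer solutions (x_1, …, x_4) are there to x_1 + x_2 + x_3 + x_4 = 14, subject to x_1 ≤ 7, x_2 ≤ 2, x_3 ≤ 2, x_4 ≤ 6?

By stars and bars, unrestricted non-negative solutions to x_1+…+x_4 = 14 number C(14+3,3) = 680.
Subtract solutions that violate a single cap (substitute x_i' = x_i − (cap_i+1)): x_1 ≥ 8 gives C(9,3) = 84; x_2 ≥ 3 gives C(14,3) = 364; x_3 ≥ 3 gives C(14,3) = 364; x_4 ≥ 7 gives C(10,3) = 120. Together 932.
Add back pairs where two caps are both exceeded: 20 + 20 + 0 + 165 + 35 + 35 = 275.
Subtract triples: 1 + 0 + 0 + 4 = 5.
By inclusion–exclusion the count is 680 − 932 + 275 − 5 = 18.

18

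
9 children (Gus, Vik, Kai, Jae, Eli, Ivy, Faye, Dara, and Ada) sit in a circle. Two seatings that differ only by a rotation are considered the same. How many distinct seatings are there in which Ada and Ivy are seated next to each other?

Glue Ada and Ivy into a block (2 internal orders). Seating 8 units around a circle gives (7)! arrangements.
So 2 × (7)! = 2 × 5040 = 10080.

10080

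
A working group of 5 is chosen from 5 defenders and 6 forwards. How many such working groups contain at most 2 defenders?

Split by how many defenders are chosen (0 through 2).
Sum: C(5,0)·C(6,5) + C(5,1)·C(6,4) + C(5,2)·C(6,3) = 6 + 75 + 200 = 281.

281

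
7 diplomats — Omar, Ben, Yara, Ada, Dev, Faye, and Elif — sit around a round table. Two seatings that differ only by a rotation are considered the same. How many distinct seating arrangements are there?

Seat Omar anywhere (absorbing the rotational symmetry), then permute the other 6: (6)! = 720.

720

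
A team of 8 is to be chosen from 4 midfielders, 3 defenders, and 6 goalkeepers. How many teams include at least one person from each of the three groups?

1233

With no constraint there are C(13,8) = 1287 possible selections.
Subtract selections that omit an entire group: no midfielders → C(9,8) = 9; no defenders → C(10,8) = 45; no goalkeepers → C(7,8) = 0.
Add back selections omitting two groups (i.e. drawn from a single group): C(4,8) + C(3,8) + C(6,8) = 0.
By inclusion–exclusion: 1287 − 54 + 0 = 1233.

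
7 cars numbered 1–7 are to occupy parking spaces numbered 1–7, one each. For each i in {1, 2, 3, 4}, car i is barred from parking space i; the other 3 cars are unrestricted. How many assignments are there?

2790

Let Aᵢ (for 1 ≤ i ≤ 4) be the placements that put car i in its forbidden parking space. Any j of these fix j positions, leaving (7−j)! ways to fill the rest, and there are C(4,j) ways to pick which j.
By inclusion–exclusion, the number of valid placements is Σ_{j=0}^{4} (−1)^j C(4,j)·(7−j)!.
Computing: 5040 − 2880 + 720 − 96 + 6 = 2790.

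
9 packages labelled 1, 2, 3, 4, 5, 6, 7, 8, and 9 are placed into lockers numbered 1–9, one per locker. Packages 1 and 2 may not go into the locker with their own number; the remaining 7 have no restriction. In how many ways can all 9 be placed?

Let Aᵢ (for i ∈ {1, 2}) be the placements that put package i in its forbidden locker. Any j of these fix j positions, leaving (9−j)! ways to fill the rest, and there are C(2,j) ways to pick which j.
By inclusion–exclusion, the number of valid placements is Σ_{j=0}^{2} (−1)^j C(2,j)·(9−j)!.
Computing: 362880 − 80640 + 5040 = 287280.

287280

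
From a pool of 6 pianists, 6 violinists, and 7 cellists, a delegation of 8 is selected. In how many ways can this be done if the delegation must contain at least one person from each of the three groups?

Total 8-person selections from all 19: C(19,8) = 75582.
Subtract selections that omit an entire group: no pianists → C(13,8) = 1287; no violinists → C(13,8) = 1287; no cellists → C(12,8) = 495.
Add back selections omitting two groups (i.e. drawn from a single group): C(6,8) + C(6,8) + C(7,8) = 0.
By inclusion–exclusion: 75582 − 3069 + 0 = 72513.

72513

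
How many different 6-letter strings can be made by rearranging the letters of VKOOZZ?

180

Letter multiplicities in VKOOZZ: K×1, O×2, V×1, Z×2.
So there are 6! / (2!·2!) = 180 distinguishable arrangements.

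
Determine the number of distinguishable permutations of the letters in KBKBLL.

90

The 6 letters of KBKBLL have repeats: B appearing twice, K appearing twice, and L appearing twice.
Dividing 6! = 720 by 2!·2!·2! = 8 for the repeated letters gives 90.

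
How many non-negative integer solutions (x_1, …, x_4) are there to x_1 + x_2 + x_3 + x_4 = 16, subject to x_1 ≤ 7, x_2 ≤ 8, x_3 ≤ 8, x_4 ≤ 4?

By stars and bars, unrestricted non-negative solutions to x_1+…+x_4 = 16 number C(16+3,3) = 969.
Subtract solutions that violate a single cap (substitute x_i' = x_i − (cap_i+1)): x_1 ≥ 8 gives C(11,3) = 165; x_2 ≥ 9 gives C(10,3) = 120; x_3 ≥ 9 gives C(10,3) = 120; x_4 ≥ 5 gives C(14,3) = 364. Together 769.
Add back pairs where two caps are both exceeded: 0 + 0 + 20 + 0 + 10 + 10 = 40.
By inclusion–exclusion the count is 969 − 769 + 40 = 240.

240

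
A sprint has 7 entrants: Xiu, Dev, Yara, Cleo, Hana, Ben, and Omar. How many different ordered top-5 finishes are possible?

There are 7 choices for 1st place, 6 for 2nd, and so on down to 3 for position 5.
That gives 7 × 6 × 5 × 4 × 3 = 2520.

2520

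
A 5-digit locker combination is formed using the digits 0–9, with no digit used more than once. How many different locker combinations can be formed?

30240

With no repetition, fill the 5 digits in order: 10 choices, then 9, down to 6.
10 × 9 × 8 × 7 × 6 = 30240.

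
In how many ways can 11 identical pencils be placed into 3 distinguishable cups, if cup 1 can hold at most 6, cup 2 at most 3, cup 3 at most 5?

10

By stars and bars, unrestricted non-negative solutions to x_1+…+x_3 = 11 number C(11+2,2) = 78.
Subtract solutions that violate a single cap (substitute x_i' = x_i − (cap_i+1)): x_1 ≥ 7 gives C(6,2) = 15; x_2 ≥ 4 gives C(9,2) = 36; x_3 ≥ 6 gives C(7,2) = 21. Together 72.
Add back pairs where two caps are both exceeded: 1 + 0 + 3 = 4.
By inclusion–exclusion the count is 78 − 72 + 4 = 10.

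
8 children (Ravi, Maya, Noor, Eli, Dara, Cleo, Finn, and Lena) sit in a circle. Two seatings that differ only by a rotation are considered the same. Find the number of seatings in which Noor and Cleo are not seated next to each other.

3600

Without the restriction there are (7)! = 5040 seatings.
Seatings with Noor beside Cleo: treat them as a block with 2 internal orders, giving 2 × (6)! = 1440.
Subtracting, 5040 − 1440 = 3600.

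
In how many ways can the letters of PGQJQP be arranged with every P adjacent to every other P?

Treat the 2 copies of P as a single block. The multiset to arrange is then {PP, G, J, Q, Q}, 5 items in all.
That gives (5)!/(2!) = 60 arrangements.

60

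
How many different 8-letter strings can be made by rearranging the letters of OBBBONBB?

168

The 8 letters of OBBBONBB have repeats: B appearing 5 times and O appearing twice.
The number of distinct arrangements is 8!/(5!·2!) = 40320/240 = 168.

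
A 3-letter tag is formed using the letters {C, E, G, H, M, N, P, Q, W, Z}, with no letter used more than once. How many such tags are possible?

720

This is a permutation of 3 out of 10: P(10,3) = 10!/7!.
That product is 10 × 9 × 8 = 720.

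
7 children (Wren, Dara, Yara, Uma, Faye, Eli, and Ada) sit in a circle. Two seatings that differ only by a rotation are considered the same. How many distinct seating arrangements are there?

Around a circle, 7 distinct people have 7!/7 = (6)! = 720 rotationally distinct seatings.

720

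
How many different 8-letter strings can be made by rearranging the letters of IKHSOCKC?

Letter multiplicities in IKHSOCKC: C×2, H×1, I×1, K×2, O×1, S×1.
So there are 8! / (2!·2!) = 10080 distinguishable arrangements.

10080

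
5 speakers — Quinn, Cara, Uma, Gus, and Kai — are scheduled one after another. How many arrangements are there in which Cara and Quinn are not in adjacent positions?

72

Of the 5! = 120 arrangements, those with Cara and Quinn adjacent number 2 × 4! = 48 (treat the pair as a block with 2 internal orders).
So 120 − 48 = 72 arrangements keep them apart.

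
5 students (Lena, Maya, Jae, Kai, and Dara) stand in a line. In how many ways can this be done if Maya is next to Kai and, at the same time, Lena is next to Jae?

Treat {Maya,Kai} as one block (2 orders) and {Lena,Jae} as another (2 orders).
That leaves 3 units to arrange: 2 × 2 × 3! = 4 × 6 = 24.

24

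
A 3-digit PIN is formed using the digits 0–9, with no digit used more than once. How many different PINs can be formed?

720

This is a permutation of 3 out of 10: P(10,3) = 10!/7!.
10 × 9 × 8 = 720.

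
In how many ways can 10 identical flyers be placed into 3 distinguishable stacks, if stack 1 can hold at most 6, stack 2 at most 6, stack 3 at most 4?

Ignoring the caps, the number of non-negative solutions to x_1+…+x_3 = 10 is C(12,2) = 66.
Subtract solutions that violate a single cap (substitute x_i' = x_i − (cap_i+1)): x_1 ≥ 7 gives C(5,2) = 10; x_2 ≥ 7 gives C(5,2) = 10; x_3 ≥ 5 gives C(7,2) = 21. Together 41.
No two caps can be exceeded simultaneously, so the pair terms are all 0.
By inclusion–exclusion the count is 66 − 41 + 0 = 25.

25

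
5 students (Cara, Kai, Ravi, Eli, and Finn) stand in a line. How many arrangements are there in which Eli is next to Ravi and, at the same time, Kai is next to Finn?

Treat {Eli,Ravi} as one block (2 orders) and {Kai,Finn} as another (2 orders).
That leaves 3 units to arrange: 2 × 2 × 3! = 4 × 6 = 24.

24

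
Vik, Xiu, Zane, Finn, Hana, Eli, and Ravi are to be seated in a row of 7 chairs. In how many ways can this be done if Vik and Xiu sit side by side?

1440

Place the 5 others and the Vik-Xiu pair as 6 objects in a line; the pair has 2 internal arrangements.
That gives 2 × 6! = 2 × 720 = 1440.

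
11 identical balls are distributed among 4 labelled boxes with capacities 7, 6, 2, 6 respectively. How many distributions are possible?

118

Without the upper bounds there are C(14,3) = 364 ways to split 11 among 4 boxes.
Subtract solutions that violate a single cap (substitute x_i' = x_i − (cap_i+1)): x_1 ≥ 8 gives C(6,3) = 20; x_2 ≥ 7 gives C(7,3) = 35; x_3 ≥ 3 gives C(11,3) = 165; x_4 ≥ 7 gives C(7,3) = 35. Together 255.
Add back pairs where two caps are both exceeded: 0 + 1 + 0 + 4 + 0 + 4 = 9.
By inclusion–exclusion the count is 364 − 255 + 9 = 118.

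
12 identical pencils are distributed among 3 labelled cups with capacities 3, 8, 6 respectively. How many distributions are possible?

18

Ignoring the caps, the number of non-negative solutions to x_1+…+x_3 = 12 is C(14,2) = 91.
Subtract solutions that violate a single cap (substitute x_i' = x_i − (cap_i+1)): x_1 ≥ 4 gives C(10,2) = 45; x_2 ≥ 9 gives C(5,2) = 10; x_3 ≥ 7 gives C(7,2) = 21. Together 76.
Add back pairs where two caps are both exceeded: 0 + 3 + 0 = 3.
By inclusion–exclusion the count is 91 − 76 + 3 = 18.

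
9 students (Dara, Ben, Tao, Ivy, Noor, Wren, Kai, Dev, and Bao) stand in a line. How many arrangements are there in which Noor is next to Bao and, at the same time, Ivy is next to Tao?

Treat {Noor,Bao} as one block (2 orders) and {Ivy,Tao} as another (2 orders).
That leaves 7 units to arrange: 2 × 2 × 7! = 4 × 5040 = 20160.

20160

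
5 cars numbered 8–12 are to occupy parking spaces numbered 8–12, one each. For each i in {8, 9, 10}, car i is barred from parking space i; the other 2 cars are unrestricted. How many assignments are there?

Let Aᵢ (for i ∈ {8, 9, 10}) be the placements that put car i in its forbidden parking space. Any j of these fix j positions, leaving (5−j)! ways to fill the rest, and there are C(3,j) ways to pick which j.
By inclusion–exclusion, the number of valid placements is Σ_{j=0}^{3} (−1)^j C(3,j)·(5−j)!.
Computing: 120 − 72 + 18 − 2 = 64.

64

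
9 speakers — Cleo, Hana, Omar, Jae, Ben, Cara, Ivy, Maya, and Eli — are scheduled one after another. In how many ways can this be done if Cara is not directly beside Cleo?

282240

Of the 9! = 362880 arrangements, those with Cara and Cleo adjacent number 2 × 8! = 80640 (treat the pair as a block with 2 internal orders).
Complementary counting: 362880 − 80640 = 282240.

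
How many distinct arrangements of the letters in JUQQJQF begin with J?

Fix J in the first position and arrange the remaining 6 letters.
Those 6 letters have Q appearing 3 times, giving (6)!/(3!) = 120.

120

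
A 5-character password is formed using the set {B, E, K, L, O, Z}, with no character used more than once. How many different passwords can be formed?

720

Choose and order 5 of the 6 symbols: the first character has 6 options, the next 5, and so on down to 2.
That product is 6 × 5 × 4 × 3 × 2 = 720.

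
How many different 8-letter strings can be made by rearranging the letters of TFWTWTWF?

560

TFWTWTWF has 8 letters with F appearing twice, T appearing 3 times, and W appearing 3 times.
The number of distinct arrangements is 8!/(3!·3!·2!) = 40320/72 = 560.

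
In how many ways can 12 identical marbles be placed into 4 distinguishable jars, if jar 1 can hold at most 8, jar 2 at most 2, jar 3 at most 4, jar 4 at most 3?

Without the upper bounds there are C(15,3) = 455 ways to split 12 among 4 jars.
Subtract solutions that violate a single cap (substitute x_i' = x_i − (cap_i+1)): x_1 ≥ 9 gives C(6,3) = 20; x_2 ≥ 3 gives C(12,3) = 220; x_3 ≥ 5 gives C(10,3) = 120; x_4 ≥ 4 gives C(11,3) = 165. Together 525.
Add back pairs where two caps are both exceeded: 1 + 0 + 0 + 35 + 56 + 20 = 112.
Subtract triples: 0 + 0 + 0 + 1 = 1.
By inclusion–exclusion the count is 455 − 525 + 112 − 1 = 41.

41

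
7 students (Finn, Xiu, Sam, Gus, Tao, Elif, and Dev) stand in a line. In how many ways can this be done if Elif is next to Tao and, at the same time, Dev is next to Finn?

480

Treat {Elif,Tao} as one block (2 orders) and {Dev,Finn} as another (2 orders).
That leaves 5 units to arrange: 2 × 2 × 5! = 4 × 120 = 480.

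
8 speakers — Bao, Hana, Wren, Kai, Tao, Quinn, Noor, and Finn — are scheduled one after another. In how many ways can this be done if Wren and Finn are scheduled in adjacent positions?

Treat {Wren, Finn} as a single unit. There are 7 units to order, and the pair itself can be ordered 2 ways.
That gives 2 × 7! = 2 × 5040 = 10080.

10080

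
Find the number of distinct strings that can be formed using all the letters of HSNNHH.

60

Letter multiplicities in HSNNHH: H×3, N×2, S×1.
Dividing 6! = 720 by 3!·2! = 12 for the repeated letters gives 60.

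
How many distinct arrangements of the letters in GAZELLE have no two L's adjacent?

Total arrangements of GAZELLE: 7!/(2!·2!) = 1260.
Arrangements with the L's together: treat LL as one letter, giving (6)!/(2!) = 360.
Hence 1260 − 360 = 900.

900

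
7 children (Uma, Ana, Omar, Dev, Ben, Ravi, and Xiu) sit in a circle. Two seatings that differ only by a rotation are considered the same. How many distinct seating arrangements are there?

720

Seat Uma anywhere (absorbing the rotational symmetry), then permute the other 6: (6)! = 720.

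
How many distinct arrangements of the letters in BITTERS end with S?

360

With the last slot taken by S, it remains to arrange the other 6 letters (BITTER).
Those 6 letters have T appearing twice, giving (6)!/(2!) = 360.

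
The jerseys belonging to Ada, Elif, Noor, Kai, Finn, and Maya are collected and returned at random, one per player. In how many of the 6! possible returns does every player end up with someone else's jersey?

Let Aᵢ be the assignments in which player i gets their old jersey. We want the size of the complement of A₁∪…∪A_6.
By inclusion–exclusion this is Σ_{j=0}^{6} (−1)^j C(6,j)·(6−j)!.
Computing: 720 − 720 + 360 − 120 + 30 − 6 + 1 = 265.

265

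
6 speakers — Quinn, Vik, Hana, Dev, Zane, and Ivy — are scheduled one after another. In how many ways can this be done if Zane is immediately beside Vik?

Place the 4 others and the Zane-Vik pair as 5 objects in a line; the pair has 2 internal arrangements.
So the count is 2·(5)! = 240.

240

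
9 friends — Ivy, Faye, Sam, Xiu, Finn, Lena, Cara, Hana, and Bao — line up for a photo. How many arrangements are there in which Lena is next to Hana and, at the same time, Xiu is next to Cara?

Treat {Lena,Hana} as one block (2 orders) and {Xiu,Cara} as another (2 orders).
That leaves 7 units to arrange: 2 × 2 × 7! = 4 × 5040 = 20160.

20160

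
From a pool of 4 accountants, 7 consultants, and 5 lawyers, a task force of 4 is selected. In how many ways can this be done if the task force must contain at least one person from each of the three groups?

910

Unrestricted: C(16,4) = 1820 ways to pick any 4 of the 16.
Subtract selections that omit an entire group: no accountants → C(12,4) = 495; no consultants → C(9,4) = 126; no lawyers → C(11,4) = 330.
Add back selections omitting two groups (i.e. drawn from a single group): C(4,4) + C(7,4) + C(5,4) = 41.
By inclusion–exclusion: 1820 − 951 + 41 = 910.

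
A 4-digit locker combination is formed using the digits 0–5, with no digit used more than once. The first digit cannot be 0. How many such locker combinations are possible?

300

The first digit has 6−1 = 5 choices (anything except 0).
The remaining 3 digits are filled from the other 5 symbols without repetition: 5 × 4 × 3 = 60.
Total: 5 × 60 = 300.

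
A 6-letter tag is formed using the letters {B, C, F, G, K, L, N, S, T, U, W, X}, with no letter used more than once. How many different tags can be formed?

With no repetition, fill the 6 letters in order: 12 choices, then 11, down to 7.
That product is 12 × 11 × 10 × 9 × 8 × 7 = 665280.

665280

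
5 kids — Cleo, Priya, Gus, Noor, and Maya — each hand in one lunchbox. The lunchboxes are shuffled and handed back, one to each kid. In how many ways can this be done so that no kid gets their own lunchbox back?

This is the derangement count D_5: permutations of 5 items with no fixed point.
By inclusion–exclusion this is Σ_{j=0}^{5} (−1)^j C(5,j)·(5−j)!.
Computing: 120 − 120 + 60 − 20 + 5 − 1 = 44.

44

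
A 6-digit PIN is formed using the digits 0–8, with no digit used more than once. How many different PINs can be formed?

Choose and order 6 of the 9 symbols: the first digit has 9 options, the next 8, and so on down to 4.
That product is 9 × 8 × 7 × 6 × 5 × 4 = 60480.

60480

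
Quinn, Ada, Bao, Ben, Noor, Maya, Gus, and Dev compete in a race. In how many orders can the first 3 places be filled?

336

There are 8 choices for 1st place, 7 for 2nd, and 6 for 3rd.
That gives 8 × 7 × 6 = 336.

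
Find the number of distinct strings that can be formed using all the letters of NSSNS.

Letter multiplicities in NSSNS: N×2, S×3.
Dividing 5! = 120 by 3!·2! = 12 for the repeated letters gives 10.

10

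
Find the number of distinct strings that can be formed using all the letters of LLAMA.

Letter multiplicities in LLAMA: A×2, L×2, M×1.
Dividing 5! = 120 by 2!·2! = 4 for the repeated letters gives 30.

30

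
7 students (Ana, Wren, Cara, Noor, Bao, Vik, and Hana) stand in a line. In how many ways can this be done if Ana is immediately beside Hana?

1440

Glue Ana and Hana into one block (2 internal orders), leaving 6 units to arrange in a row.
That gives 2 × 6! = 2 × 720 = 1440.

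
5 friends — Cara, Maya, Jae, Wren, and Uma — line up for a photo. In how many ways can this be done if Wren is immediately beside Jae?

Place the 3 others and the Wren-Jae pair as 4 objects in a line; the pair has 2 internal arrangements.
So the count is 2·(4)! = 48.

48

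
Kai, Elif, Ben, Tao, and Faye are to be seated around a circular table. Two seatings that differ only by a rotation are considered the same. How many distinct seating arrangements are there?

24

Around a circle, 5 distinct people have 5!/5 = (4)! = 24 rotationally distinct seatings.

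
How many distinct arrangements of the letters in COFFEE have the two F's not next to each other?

120

Total arrangements of COFFEE: 6!/(2!·2!) = 180.
Arrangements with the F's together: treat FF as one letter, giving (5)!/(2!) = 60.
Subtracting, 180 − 60 = 120 arrangements keep the F's apart.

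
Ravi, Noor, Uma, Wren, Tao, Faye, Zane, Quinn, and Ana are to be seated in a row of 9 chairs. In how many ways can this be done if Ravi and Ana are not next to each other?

There are 9! = 362880 arrangements in all. If Ravi and Ana are adjacent, merging them into one block gives 2·(8)! = 80640 arrangements.
Complementary counting: 362880 − 80640 = 282240.

282240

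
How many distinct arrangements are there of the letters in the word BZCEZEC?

630

BZCEZEC has 7 letters with C appearing twice, E appearing twice, and Z appearing twice.
The number of distinct arrangements is 7!/(2!·2!·2!) = 5040/8 = 630.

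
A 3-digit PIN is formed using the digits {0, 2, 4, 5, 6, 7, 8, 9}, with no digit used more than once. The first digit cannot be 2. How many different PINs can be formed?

The first digit has 8−1 = 7 choices (anything except 2).
The remaining 2 digits are filled from the other 7 symbols without repetition: 7 × 6 = 42.
Total: 7 × 42 = 294.

294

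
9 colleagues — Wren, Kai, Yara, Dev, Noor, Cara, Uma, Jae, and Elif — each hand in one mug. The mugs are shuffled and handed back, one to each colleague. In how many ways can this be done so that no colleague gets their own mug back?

133496

Count assignments avoiding every fixed point. For any j of the 9 colleagues fixed to their own mug, the other 9−j can be arranged in (9−j)! ways.
By inclusion–exclusion this is Σ_{j=0}^{9} (−1)^j C(9,j)·(9−j)!.
Computing: 362880 − 362880 + 181440 − 60480 + 15120 − 3024 + 504 − 72 + 9 − 1 = 133496.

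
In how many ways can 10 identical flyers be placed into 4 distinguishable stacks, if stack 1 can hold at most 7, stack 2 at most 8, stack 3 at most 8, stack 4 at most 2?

Ignoring the caps, the number of non-negative solutions to x_1+…+x_4 = 10 is C(13,3) = 286.
Subtract solutions that violate a single cap (substitute x_i' = x_i − (cap_i+1)): x_1 ≥ 8 gives C(5,3) = 10; x_2 ≥ 9 gives C(4,3) = 4; x_3 ≥ 9 gives C(4,3) = 4; x_4 ≥ 3 gives C(10,3) = 120. Together 138.
No two caps can be exceeded simultaneously, so the pair terms are all 0.
By inclusion–exclusion the count is 286 − 138 + 0 = 148.

148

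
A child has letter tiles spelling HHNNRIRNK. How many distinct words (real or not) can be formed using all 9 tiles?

Letter multiplicities in HHNNRIRNK: H×2, I×1, K×1, N×3, R×2.
The number of distinct arrangements is 9!/(3!·2!·2!) = 362880/24 = 15120.

15120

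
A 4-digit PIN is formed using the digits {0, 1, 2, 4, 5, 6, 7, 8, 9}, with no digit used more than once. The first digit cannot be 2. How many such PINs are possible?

The first digit has 9−1 = 8 choices (anything except 2).
The remaining 3 digits are filled from the other 8 symbols without repetition: 8 × 7 × 6 = 336.
Total: 8 × 336 = 2688.

2688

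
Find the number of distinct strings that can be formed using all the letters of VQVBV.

The 5 letters of VQVBV have repeats: V appearing 3 times.
The number of distinct arrangements is 5!/(3!) = 120/6 = 20.

20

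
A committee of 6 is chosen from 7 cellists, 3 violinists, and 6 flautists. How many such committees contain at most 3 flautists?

Split by how many flautists are chosen (0 through 3).
Sum: C(6,0)·C(10,6) + C(6,1)·C(10,5) + C(6,2)·C(10,4) + C(6,3)·C(10,3) = 210 + 1512 + 3150 + 2400 = 7272.

7272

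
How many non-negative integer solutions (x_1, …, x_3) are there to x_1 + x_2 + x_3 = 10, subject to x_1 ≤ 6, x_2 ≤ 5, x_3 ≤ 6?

31

By stars and bars, unrestricted non-negative solutions to x_1+…+x_3 = 10 number C(10+2,2) = 66.
Subtract solutions that violate a single cap (substitute x_i' = x_i − (cap_i+1)): x_1 ≥ 7 gives C(5,2) = 10; x_2 ≥ 6 gives C(6,2) = 15; x_3 ≥ 7 gives C(5,2) = 10. Together 35.
No two caps can be exceeded simultaneously, so the pair terms are all 0.
By inclusion–exclusion the count is 66 − 35 + 0 = 31.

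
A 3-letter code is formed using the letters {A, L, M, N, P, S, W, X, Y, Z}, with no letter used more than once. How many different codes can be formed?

720

With no repetition, fill the 3 letters in order: 10 choices, then 9, down to 8.
That product is 10 × 9 × 8 = 720.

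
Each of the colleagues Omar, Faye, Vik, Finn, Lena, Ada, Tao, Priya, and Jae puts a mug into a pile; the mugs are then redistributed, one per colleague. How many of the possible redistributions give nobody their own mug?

133496

Count assignments avoiding every fixed point. For any j of the 9 colleagues fixed to their own mug, the other 9−j can be arranged in (9−j)! ways.
By inclusion–exclusion this is Σ_{j=0}^{9} (−1)^j C(9,j)·(9−j)!.
Computing: 362880 − 362880 + 181440 − 60480 + 15120 − 3024 + 504 − 72 + 9 − 1 = 133496.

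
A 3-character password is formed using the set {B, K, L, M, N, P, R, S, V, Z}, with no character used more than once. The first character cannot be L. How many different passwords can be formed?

The first character has 10−1 = 9 choices (anything except L).
The remaining 2 characters are filled from the other 9 symbols without repetition: 9 × 8 = 72.
Total: 9 × 72 = 648.

648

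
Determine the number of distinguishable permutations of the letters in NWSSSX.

120

The 6 letters of NWSSSX have repeats: S appearing 3 times.
Dividing 6! = 720 by 3! = 6 for the repeated letters gives 120.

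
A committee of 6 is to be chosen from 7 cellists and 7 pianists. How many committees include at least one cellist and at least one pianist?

2989

Total 6-person selections from all 14: C(14,6) = 3003.
Subtract selections that omit an entire group: no cellists → C(7,6) = 7; no pianists → C(7,6) = 7.
Both groups omitted at once is impossible, so 3003 − 14 = 2989.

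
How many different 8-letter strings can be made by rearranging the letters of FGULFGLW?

5040

Letter multiplicities in FGULFGLW: F×2, G×2, L×2, U×1, W×1.
The number of distinct arrangements is 8!/(2!·2!·2!) = 40320/8 = 5040.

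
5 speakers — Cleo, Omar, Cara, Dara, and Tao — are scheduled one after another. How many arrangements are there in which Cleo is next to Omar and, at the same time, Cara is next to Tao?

24

Treat {Cleo,Omar} as one block (2 orders) and {Cara,Tao} as another (2 orders).
That leaves 3 units to arrange: 2 × 2 × 3! = 4 × 6 = 24.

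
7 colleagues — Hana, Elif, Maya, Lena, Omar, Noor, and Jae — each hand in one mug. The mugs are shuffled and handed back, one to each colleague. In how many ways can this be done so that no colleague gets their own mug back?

1854

This is the derangement count D_7: permutations of 7 items with no fixed point.
By inclusion–exclusion this is Σ_{j=0}^{7} (−1)^j C(7,j)·(7−j)!.
Computing: 5040 − 5040 + 2520 − 840 + 210 − 42 + 7 − 1 = 1854.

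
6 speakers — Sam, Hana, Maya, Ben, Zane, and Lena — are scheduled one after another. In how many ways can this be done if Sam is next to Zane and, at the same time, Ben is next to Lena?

96

Treat {Sam,Zane} as one block (2 orders) and {Ben,Lena} as another (2 orders).
That leaves 4 units to arrange: 2 × 2 × 4! = 4 × 24 = 96.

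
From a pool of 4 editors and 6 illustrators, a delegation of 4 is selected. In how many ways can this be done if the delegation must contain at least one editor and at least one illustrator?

Unrestricted: C(10,4) = 210 ways to pick any 4 of the 10.
Selections missing a whole group: no editors → C(6,4) = 15; no illustrators → C(4,4) = 1.
Both groups omitted at once is impossible, so 210 − 16 = 194.

194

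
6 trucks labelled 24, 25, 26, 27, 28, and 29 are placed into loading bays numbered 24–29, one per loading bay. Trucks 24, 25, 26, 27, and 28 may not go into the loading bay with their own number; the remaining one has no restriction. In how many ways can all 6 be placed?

309

Let Aᵢ (for 24 ≤ i ≤ 28) be the placements that put truck i in its forbidden loading bay. Any j of these fix j positions, leaving (6−j)! ways to fill the rest, and there are C(5,j) ways to pick which j.
By inclusion–exclusion, the number of valid placements is Σ_{j=0}^{5} (−1)^j C(5,j)·(6−j)!.
Computing: 720 − 600 + 240 − 60 + 10 − 1 = 309.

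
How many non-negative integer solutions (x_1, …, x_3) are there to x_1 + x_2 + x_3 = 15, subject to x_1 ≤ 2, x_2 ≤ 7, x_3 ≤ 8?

6

Without the upper bounds there are C(17,2) = 136 ways to split 15 among 3 variables.
Subtract solutions that violate a single cap (substitute x_i' = x_i − (cap_i+1)): x_1 ≥ 3 gives C(14,2) = 91; x_2 ≥ 8 gives C(9,2) = 36; x_3 ≥ 9 gives C(8,2) = 28. Together 155.
Add back pairs where two caps are both exceeded: 15 + 10 + 0 = 25.
By inclusion–exclusion the count is 136 − 155 + 25 = 6.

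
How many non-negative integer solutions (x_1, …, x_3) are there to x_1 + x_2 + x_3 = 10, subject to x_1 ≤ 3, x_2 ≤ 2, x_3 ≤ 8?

9

Ignoring the caps, the number of non-negative solutions to x_1+…+x_3 = 10 is C(12,2) = 66.
Subtract solutions that violate a single cap (substitute x_i' = x_i − (cap_i+1)): x_1 ≥ 4 gives C(8,2) = 28; x_2 ≥ 3 gives C(9,2) = 36; x_3 ≥ 9 gives C(3,2) = 3. Together 67.
Add back pairs where two caps are both exceeded: 10 + 0 + 0 = 10.
By inclusion–exclusion the count is 66 − 67 + 10 = 9.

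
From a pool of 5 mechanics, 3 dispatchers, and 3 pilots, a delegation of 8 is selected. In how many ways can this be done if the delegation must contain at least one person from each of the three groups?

163

With no constraint there are C(11,8) = 165 possible selections.
Subtract selections that omit an entire group: no mechanics → C(6,8) = 0; no dispatchers → C(8,8) = 1; no pilots → C(8,8) = 1.
Add back selections omitting two groups (i.e. drawn from a single group): C(5,8) + C(3,8) + C(3,8) = 0.
By inclusion–exclusion: 165 − 2 + 0 = 163.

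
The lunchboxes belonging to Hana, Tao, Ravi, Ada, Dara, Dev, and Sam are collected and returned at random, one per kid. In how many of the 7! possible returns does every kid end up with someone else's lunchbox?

Count assignments avoiding every fixed point. For any j of the 7 kids fixed to their own lunchbox, the other 7−j can be arranged in (7−j)! ways.
By inclusion–exclusion this is Σ_{j=0}^{7} (−1)^j C(7,j)·(7−j)!.
Computing: 5040 − 5040 + 2520 − 840 + 210 − 42 + 7 − 1 = 1854.

1854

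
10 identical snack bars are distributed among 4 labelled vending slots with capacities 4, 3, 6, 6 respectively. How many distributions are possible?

110

Ignoring the caps, the number of non-negative solutions to x_1+…+x_4 = 10 is C(13,3) = 286.
Subtract solutions that violate a single cap (substitute x_i' = x_i − (cap_i+1)): x_1 ≥ 5 gives C(8,3) = 56; x_2 ≥ 4 gives C(9,3) = 84; x_3 ≥ 7 gives C(6,3) = 20; x_4 ≥ 7 gives C(6,3) = 20. Together 180.
Add back pairs where two caps are both exceeded: 4 + 0 + 0 + 0 + 0 + 0 = 4.
By inclusion–exclusion the count is 286 − 180 + 4 = 110.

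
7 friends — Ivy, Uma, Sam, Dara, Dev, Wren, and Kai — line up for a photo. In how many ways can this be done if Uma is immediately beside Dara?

1440

Place the 5 others and the Uma-Dara pair as 6 objects in a line; the pair has 2 internal arrangements.
That gives 2 × 6! = 2 × 720 = 1440.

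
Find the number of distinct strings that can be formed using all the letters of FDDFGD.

The 6 letters of FDDFGD have repeats: D appearing 3 times and F appearing twice.
The number of distinct arrangements is 6!/(3!·2!) = 720/12 = 60.

60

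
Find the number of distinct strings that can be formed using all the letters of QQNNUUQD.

1680

Letter multiplicities in QQNNUUQD: D×1, N×2, Q×3, U×2.
So there are 8! / (3!·2!·2!) = 1680 distinguishable arrangements.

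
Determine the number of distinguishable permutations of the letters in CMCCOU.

120

Letter multiplicities in CMCCOU: C×3, M×1, O×1, U×1.
So there are 6! / (3!) = 120 distinguishable arrangements.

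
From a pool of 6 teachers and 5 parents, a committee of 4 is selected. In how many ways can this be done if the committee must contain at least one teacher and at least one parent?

310

Total 4-person selections from all 11: C(11,4) = 330.
Subtract selections that omit an entire group: no teachers → C(5,4) = 5; no parents → C(6,4) = 15.
Both groups omitted at once is impossible, so 330 − 20 = 310.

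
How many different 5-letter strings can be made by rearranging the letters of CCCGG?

Letter multiplicities in CCCGG: C×3, G×2.
Dividing 5! = 120 by 3!·2! = 12 for the repeated letters gives 10.

10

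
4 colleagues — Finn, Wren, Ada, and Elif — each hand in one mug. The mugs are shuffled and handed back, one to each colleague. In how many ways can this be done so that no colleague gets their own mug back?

9

Let Aᵢ be the assignments in which colleague i gets their own mug. We want the size of the complement of A₁∪…∪A_4.
By inclusion–exclusion this is Σ_{j=0}^{4} (−1)^j C(4,j)·(4−j)!.
Computing: 24 − 24 + 12 − 4 + 1 = 9.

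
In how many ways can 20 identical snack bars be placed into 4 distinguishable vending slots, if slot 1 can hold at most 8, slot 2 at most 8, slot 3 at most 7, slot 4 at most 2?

By stars and bars, unrestricted non-negative solutions to x_1+…+x_4 = 20 number C(20+3,3) = 1771.
Subtract solutions that violate a single cap (substitute x_i' = x_i − (cap_i+1)): x_1 ≥ 9 gives C(14,3) = 364; x_2 ≥ 9 gives C(14,3) = 364; x_3 ≥ 8 gives C(15,3) = 455; x_4 ≥ 3 gives C(20,3) = 1140. Together 2323.
Add back pairs where two caps are both exceeded: 10 + 20 + 165 + 20 + 165 + 220 = 600.
Subtract triples: 0 + 0 + 1 + 1 = 2.
By inclusion–exclusion the count is 1771 − 2323 + 600 − 2 = 46.

46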